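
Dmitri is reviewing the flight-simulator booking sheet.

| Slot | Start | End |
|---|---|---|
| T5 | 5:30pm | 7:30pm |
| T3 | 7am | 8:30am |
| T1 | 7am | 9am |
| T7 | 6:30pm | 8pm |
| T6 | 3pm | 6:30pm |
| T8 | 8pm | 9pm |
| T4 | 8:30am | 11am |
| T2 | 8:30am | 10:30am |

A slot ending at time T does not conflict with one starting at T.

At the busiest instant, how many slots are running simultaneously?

Sort all start/end points and keep a running count:
7am start T1 → 1
7am start T3 → 2
8:30am end T3 → 1
8:30am start T2 → 2
8:30am start T4 → 3
9am end T1 → 2
10:30am end T2 → 1
11am end T4 → 0
3pm start T6 → 1
5:30pm start T5 → 2
6:30pm end T6 → 1
6:30pm start T7 → 2
7:30pm end T5 → 1
8pm end T7 → 0
8pm start T8 → 1
9pm end T8 → 0
Peak is 3, at 8:30am (T1, T2, T4).

3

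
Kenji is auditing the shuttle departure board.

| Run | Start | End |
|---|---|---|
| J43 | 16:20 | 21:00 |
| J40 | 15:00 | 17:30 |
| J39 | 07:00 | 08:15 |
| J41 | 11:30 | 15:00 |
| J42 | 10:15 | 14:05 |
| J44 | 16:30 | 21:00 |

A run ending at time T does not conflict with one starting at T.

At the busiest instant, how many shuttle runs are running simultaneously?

3

Sort all start/end points and keep a running count:
07:00 start J39 → 1
08:15 end J39 → 0
10:15 start J42 → 1
11:30 start J41 → 2
14:05 end J42 → 1
15:00 end J41 → 0
15:00 start J40 → 1
16:20 start J43 → 2
16:30 start J44 → 3
17:30 end J40 → 2
21:00 end J43 → 1
21:00 end J44 → 0
Peak is 3, at 16:30 (J40, J43, J44).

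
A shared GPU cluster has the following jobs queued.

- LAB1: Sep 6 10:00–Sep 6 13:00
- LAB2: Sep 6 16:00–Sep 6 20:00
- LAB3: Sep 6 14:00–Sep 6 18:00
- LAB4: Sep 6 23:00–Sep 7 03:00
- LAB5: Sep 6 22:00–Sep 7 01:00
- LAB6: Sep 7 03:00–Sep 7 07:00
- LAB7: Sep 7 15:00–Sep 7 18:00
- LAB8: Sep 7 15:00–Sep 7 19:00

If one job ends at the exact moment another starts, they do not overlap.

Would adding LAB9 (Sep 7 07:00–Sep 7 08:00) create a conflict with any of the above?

No — it doesn't clash with anything

LAB1: ends Sep 6 13:00 at or before LAB9 starts Sep 7 07:00 → clear.
LAB3: ends Sep 6 18:00 at or before LAB9 starts Sep 7 07:00 → clear.
LAB2: ends Sep 6 20:00 at or before LAB9 starts Sep 7 07:00 → clear.
LAB5: ends Sep 7 01:00 at or before LAB9 starts Sep 7 07:00 → clear.
LAB4: ends Sep 7 03:00 at or before LAB9 starts Sep 7 07:00 → clear.
LAB6: ends Sep 7 07:00 at or before LAB9 starts Sep 7 07:00 → clear.
LAB7: starts Sep 7 15:00 at or after LAB9 ends Sep 7 08:00 → clear.
LAB8: starts Sep 7 15:00 at or after LAB9 ends Sep 7 08:00 → clear.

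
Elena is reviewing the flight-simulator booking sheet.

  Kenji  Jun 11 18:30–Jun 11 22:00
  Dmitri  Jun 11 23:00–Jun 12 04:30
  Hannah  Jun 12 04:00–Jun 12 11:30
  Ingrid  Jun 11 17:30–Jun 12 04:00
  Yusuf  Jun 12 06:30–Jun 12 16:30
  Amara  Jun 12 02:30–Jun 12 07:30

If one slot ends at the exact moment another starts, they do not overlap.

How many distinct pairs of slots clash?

8

Two intervals overlap when each starts before the other ends.
Sorted by start: Ingrid, Kenji, Dmitri, Amara, Hannah, Yusuf.
Kenji starts before Ingrid ends → Ingrid and Kenji overlap.
Dmitri starts before Ingrid ends → Ingrid and Dmitri overlap.
Amara starts before Ingrid ends → Ingrid and Amara overlap.
Hannah starts exactly when Ingrid ends (back-to-back, no overlap); Ingrid is clear from here.
Dmitri starts after Kenji ends; Kenji is clear from here.
Amara starts before Dmitri ends → Dmitri and Amara overlap.
Hannah starts before Dmitri ends → Dmitri and Hannah overlap.
Yusuf starts after Dmitri ends.
Hannah starts before Amara ends → Amara and Hannah overlap.
Yusuf starts before Amara ends → Amara and Yusuf overlap.
Yusuf starts before Hannah ends → Hannah and Yusuf overlap.
Overlapping pairs: Amara & Dmitri, Amara & Hannah, Amara & Ingrid, Amara & Yusuf, Dmitri & Hannah, Dmitri & Ingrid, Hannah & Yusuf, Ingrid & Kenji — 8 in total.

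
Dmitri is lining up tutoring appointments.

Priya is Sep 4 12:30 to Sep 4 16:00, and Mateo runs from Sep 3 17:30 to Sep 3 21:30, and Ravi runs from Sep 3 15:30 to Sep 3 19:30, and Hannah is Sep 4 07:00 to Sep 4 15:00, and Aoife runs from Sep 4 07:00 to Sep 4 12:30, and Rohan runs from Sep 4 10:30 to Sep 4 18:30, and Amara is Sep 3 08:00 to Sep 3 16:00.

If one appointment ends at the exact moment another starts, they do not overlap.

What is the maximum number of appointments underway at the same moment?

3

Sweep the timeline, counting +1 at each start and −1 at each end (ends before starts at a tie):
Sep 3 08:00 start Amara → 1
Sep 3 15:30 start Ravi → 2
Sep 3 16:00 end Amara → 1
Sep 3 17:30 start Mateo → 2
Sep 3 19:30 end Ravi → 1
Sep 3 21:30 end Mateo → 0
Sep 4 07:00 start Aoife → 1
Sep 4 07:00 start Hannah → 2
Sep 4 10:30 start Rohan → 3
Sep 4 12:30 end Aoife → 2
Sep 4 12:30 start Priya → 3
Sep 4 15:00 end Hannah → 2
Sep 4 16:00 end Priya → 1
Sep 4 18:30 end Rohan → 0
Peak is 3, at Sep 4 10:30 (Aoife, Hannah, Rohan).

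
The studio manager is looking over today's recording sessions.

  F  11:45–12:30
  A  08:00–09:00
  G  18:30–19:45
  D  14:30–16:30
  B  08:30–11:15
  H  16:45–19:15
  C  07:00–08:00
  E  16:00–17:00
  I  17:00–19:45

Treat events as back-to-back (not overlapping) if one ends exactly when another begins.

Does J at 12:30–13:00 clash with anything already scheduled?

No — it doesn't clash with anything

C: ends 08:00 at or before J starts 12:30 → clear.
A: ends 09:00 at or before J starts 12:30 → clear.
B: ends 11:15 at or before J starts 12:30 → clear.
F: ends 12:30 at or before J starts 12:30 → clear.
D: starts 14:30 at or after J ends 13:00 → clear.
E: starts 16:00 at or after J ends 13:00 → clear.
H: starts 16:45 at or after J ends 13:00 → clear.
I: starts 17:00 at or after J ends 13:00 → clear.
G: starts 18:30 at or after J ends 13:00 → clear.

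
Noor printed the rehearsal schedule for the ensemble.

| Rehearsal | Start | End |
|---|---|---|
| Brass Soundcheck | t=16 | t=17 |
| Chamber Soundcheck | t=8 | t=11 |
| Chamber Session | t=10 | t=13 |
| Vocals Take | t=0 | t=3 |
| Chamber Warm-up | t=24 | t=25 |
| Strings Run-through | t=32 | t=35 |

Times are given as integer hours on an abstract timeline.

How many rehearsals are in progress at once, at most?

Sweep the timeline, counting +1 at each start and −1 at each end (ends before starts at a tie):
t=0 start Vocals Take → 1
t=3 end Vocals Take → 0
t=8 start Chamber Soundcheck → 1
t=10 start Chamber Session → 2
t=11 end Chamber Soundcheck → 1
t=13 end Chamber Session → 0
t=16 start Brass Soundcheck → 1
t=17 end Brass Soundcheck → 0
t=24 start Chamber Warm-up → 1
t=25 end Chamber Warm-up → 0
t=32 start Strings Run-through → 1
t=35 end Strings Run-through → 0
Peak is 2, at t=10 (Chamber Session, Chamber Soundcheck).

2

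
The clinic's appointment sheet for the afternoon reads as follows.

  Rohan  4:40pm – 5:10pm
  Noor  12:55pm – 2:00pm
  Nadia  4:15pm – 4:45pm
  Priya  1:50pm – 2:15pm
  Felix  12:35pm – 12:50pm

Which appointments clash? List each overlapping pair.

Nadia & Rohan, Noor & Priya

Sorted by start: Felix, Noor, Priya, Nadia, Rohan.
Noor starts after Felix ends — done with Felix.
Priya starts before Noor ends → Noor and Priya overlap.
Nadia starts after Noor ends — done with Noor.
Nadia starts after Priya ends — done with Priya.
Rohan starts before Nadia ends → Nadia and Rohan overlap.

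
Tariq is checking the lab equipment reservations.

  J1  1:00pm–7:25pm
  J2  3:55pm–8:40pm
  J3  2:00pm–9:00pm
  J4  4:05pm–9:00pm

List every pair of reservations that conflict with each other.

J1 & J2, J1 & J3, J1 & J4, J2 & J3, J2 & J4, J3 & J4

Sorted by start: J1, J3, J2, J4.
J3 starts before J1 ends → J1 and J3 overlap.
J2 starts before J1 ends → J1 and J2 overlap.
J4 starts before J1 ends → J1 and J4 overlap.
J2 starts before J3 ends → J3 and J2 overlap.
J4 starts before J3 ends → J3 and J4 overlap.
J4 starts before J2 ends → J2 and J4 overlap.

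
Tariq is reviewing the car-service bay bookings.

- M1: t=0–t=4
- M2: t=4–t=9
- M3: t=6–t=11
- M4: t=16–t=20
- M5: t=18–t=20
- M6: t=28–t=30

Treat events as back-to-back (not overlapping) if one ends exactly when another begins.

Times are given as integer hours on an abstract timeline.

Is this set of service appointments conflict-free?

No

Sorted by start: M1, M2, M3, M4, M5, M6.
M2 starts exactly when M1 ends (back-to-back, no overlap), so nothing later overlaps M1 either.
M3 starts before M2 ends → M2 and M3 overlap.
That's a conflict, so the schedule is not conflict-free.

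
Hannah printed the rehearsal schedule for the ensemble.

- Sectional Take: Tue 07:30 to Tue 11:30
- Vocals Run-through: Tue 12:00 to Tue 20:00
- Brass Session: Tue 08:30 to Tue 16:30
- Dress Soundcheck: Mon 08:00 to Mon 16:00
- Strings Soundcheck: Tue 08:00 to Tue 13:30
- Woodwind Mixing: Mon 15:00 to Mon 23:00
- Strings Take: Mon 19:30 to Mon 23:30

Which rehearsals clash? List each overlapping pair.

Two intervals overlap when each starts before the other ends.
Sorted by start: Dress Soundcheck, Woodwind Mixing, Strings Take, Sectional Take, Strings Soundcheck, Brass Session, Vocals Run-through.
Woodwind Mixing starts before Dress Soundcheck ends → Dress Soundcheck and Woodwind Mixing overlap.
Strings Take starts after Dress Soundcheck ends, so nothing later overlaps Dress Soundcheck either.
Strings Take starts before Woodwind Mixing ends → Woodwind Mixing and Strings Take overlap.
Sectional Take starts after Woodwind Mixing ends, so nothing later overlaps Woodwind Mixing either.
Sectional Take starts after Strings Take ends, so nothing later overlaps Strings Take either.
Strings Soundcheck starts before Sectional Take ends → Sectional Take and Strings Soundcheck overlap.
Brass Session starts before Sectional Take ends → Sectional Take and Brass Session overlap.
Vocals Run-through starts after Sectional Take ends.
Brass Session starts before Strings Soundcheck ends → Strings Soundcheck and Brass Session overlap.
Vocals Run-through starts before Strings Soundcheck ends → Strings Soundcheck and Vocals Run-through overlap.
Vocals Run-through starts before Brass Session ends → Brass Session and Vocals Run-through overlap.

Brass Session & Sectional Take, Brass Session & Strings Soundcheck, Brass Session & Vocals Run-through, Dress Soundcheck & Woodwind Mixing, Sectional Take & Strings Soundcheck, Strings Soundcheck & Vocals Run-through, Strings Take & Woodwind Mixing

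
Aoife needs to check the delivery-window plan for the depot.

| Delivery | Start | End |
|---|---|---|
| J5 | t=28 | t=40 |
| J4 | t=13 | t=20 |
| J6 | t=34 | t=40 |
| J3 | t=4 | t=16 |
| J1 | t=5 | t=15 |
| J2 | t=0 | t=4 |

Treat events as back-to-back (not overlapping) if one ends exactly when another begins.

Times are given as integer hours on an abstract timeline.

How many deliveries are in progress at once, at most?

Sweep the timeline, counting +1 at each start and −1 at each end (ends before starts at a tie):
t=0 start J2 → 1
t=4 end J2 → 0
t=4 start J3 → 1
t=5 start J1 → 2
t=13 start J4 → 3
t=15 end J1 → 2
t=16 end J3 → 1
t=20 end J4 → 0
t=28 start J5 → 1
t=34 start J6 → 2
t=40 end J5 → 1
t=40 end J6 → 0
Peak is 3, at t=13 (J1, J3, J4).

3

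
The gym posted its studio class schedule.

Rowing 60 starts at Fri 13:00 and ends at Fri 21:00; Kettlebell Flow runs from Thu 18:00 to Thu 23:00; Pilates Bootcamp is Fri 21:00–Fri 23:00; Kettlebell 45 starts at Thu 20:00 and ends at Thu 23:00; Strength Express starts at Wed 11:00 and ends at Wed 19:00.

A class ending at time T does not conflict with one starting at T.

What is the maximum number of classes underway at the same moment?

Sweep the timeline, counting +1 at each start and −1 at each end (ends before starts at a tie):
Wed 11:00 start Strength Express → 1
Wed 19:00 end Strength Express → 0
Thu 18:00 start Kettlebell Flow → 1
Thu 20:00 start Kettlebell 45 → 2
Thu 23:00 end Kettlebell 45 → 1
Thu 23:00 end Kettlebell Flow → 0
Fri 13:00 start Rowing 60 → 1
Fri 21:00 end Rowing 60 → 0
Fri 21:00 start Pilates Bootcamp → 1
Fri 23:00 end Pilates Bootcamp → 0
Peak is 2, at Thu 20:00 (Kettlebell 45, Kettlebell Flow).

2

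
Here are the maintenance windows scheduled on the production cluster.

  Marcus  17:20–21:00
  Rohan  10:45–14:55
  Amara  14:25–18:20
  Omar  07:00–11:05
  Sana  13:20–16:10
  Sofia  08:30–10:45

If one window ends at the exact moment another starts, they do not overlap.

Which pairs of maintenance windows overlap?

Amara & Marcus, Amara & Rohan, Amara & Sana, Omar & Rohan, Omar & Sofia, Rohan & Sana

Sorted by start: Omar, Sofia, Rohan, Sana, Amara, Marcus.
Sofia starts before Omar ends → Omar and Sofia overlap.
Rohan starts before Omar ends → Omar and Rohan overlap.
Sana starts after Omar ends; Omar is clear from here.
Rohan starts exactly when Sofia ends (back-to-back, no overlap); Sofia is clear from here.
Sana starts before Rohan ends → Rohan and Sana overlap.
Amara starts before Rohan ends → Rohan and Amara overlap.
Marcus starts after Rohan ends.
Amara starts before Sana ends → Sana and Amara overlap.
Marcus starts after Sana ends.
Marcus starts before Amara ends → Amara and Marcus overlap.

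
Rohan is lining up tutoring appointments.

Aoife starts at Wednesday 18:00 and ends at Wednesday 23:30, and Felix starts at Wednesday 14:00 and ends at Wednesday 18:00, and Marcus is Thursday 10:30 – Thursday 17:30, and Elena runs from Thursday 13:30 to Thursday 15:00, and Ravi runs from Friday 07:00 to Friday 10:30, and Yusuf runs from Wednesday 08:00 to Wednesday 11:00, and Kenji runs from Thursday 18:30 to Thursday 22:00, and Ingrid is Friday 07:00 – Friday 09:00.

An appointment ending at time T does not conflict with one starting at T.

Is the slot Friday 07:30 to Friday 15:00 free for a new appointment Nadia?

Yusuf: ends Wednesday 11:00 at or before Nadia starts Friday 07:30 → clear.
Felix: ends Wednesday 18:00 at or before Nadia starts Friday 07:30 → clear.
Aoife: ends Wednesday 23:30 at or before Nadia starts Friday 07:30 → clear.
Marcus: ends Thursday 17:30 at or before Nadia starts Friday 07:30 → clear.
Elena: ends Thursday 15:00 at or before Nadia starts Friday 07:30 → clear.
Kenji: ends Thursday 22:00 at or before Nadia starts Friday 07:30 → clear.
Ingrid: starts Friday 07:00 before Nadia ends Friday 15:00, and ends Friday 09:00 after Nadia starts Friday 07:30 → overlap.
Ravi: starts Friday 07:00 before Nadia ends Friday 15:00, and ends Friday 10:30 after Nadia starts Friday 07:30 → overlap.
Nadia overlaps Ingrid, Ravi.

No — it overlaps Ingrid, Ravi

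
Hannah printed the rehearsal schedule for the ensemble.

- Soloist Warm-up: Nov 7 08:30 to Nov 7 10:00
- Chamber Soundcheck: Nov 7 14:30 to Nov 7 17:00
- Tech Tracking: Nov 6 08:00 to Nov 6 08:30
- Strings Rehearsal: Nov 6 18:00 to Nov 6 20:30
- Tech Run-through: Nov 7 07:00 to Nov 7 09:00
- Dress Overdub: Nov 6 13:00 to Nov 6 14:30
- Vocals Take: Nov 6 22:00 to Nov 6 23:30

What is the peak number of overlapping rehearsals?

2

Walk through starts and ends in time order (an end at T is processed before a start at T):
Nov 6 08:00 start Tech Tracking → 1
Nov 6 08:30 end Tech Tracking → 0
Nov 6 13:00 start Dress Overdub → 1
Nov 6 14:30 end Dress Overdub → 0
Nov 6 18:00 start Strings Rehearsal → 1
Nov 6 20:30 end Strings Rehearsal → 0
Nov 6 22:00 start Vocals Take → 1
Nov 6 23:30 end Vocals Take → 0
Nov 7 07:00 start Tech Run-through → 1
Nov 7 08:30 start Soloist Warm-up → 2
Nov 7 09:00 end Tech Run-through → 1
Nov 7 10:00 end Soloist Warm-up → 0
Nov 7 14:30 start Chamber Soundcheck → 1
Nov 7 17:00 end Chamber Soundcheck → 0
Peak is 2, at Nov 7 08:30 (Soloist Warm-up, Tech Run-through).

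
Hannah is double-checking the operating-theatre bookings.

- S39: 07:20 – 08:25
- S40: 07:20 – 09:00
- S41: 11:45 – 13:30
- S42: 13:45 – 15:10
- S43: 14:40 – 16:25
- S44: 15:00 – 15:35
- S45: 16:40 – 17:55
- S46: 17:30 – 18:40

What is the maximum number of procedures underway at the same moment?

3

Walk through starts and ends in time order (an end at T is processed before a start at T):
07:20 start S39 → 1
07:20 start S40 → 2
08:25 end S39 → 1
09:00 end S40 → 0
11:45 start S41 → 1
13:30 end S41 → 0
13:45 start S42 → 1
14:40 start S43 → 2
15:00 start S44 → 3
15:10 end S42 → 2
15:35 end S44 → 1
16:25 end S43 → 0
16:40 start S45 → 1
17:30 start S46 → 2
17:55 end S45 → 1
18:40 end S46 → 0
Peak is 3, at 15:00 (S42, S43, S44).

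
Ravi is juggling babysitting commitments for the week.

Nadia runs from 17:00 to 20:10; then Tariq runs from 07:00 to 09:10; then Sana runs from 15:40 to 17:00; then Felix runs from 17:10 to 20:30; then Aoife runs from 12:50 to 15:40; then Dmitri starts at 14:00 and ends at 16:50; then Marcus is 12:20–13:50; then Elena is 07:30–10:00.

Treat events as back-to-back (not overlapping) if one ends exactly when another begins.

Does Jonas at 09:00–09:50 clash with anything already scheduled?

Yes — it overlaps Elena, Tariq

Tariq: starts 07:00 before Jonas ends 09:50, and ends 09:10 after Jonas starts 09:00 → overlap.
Elena: starts 07:30 before Jonas ends 09:50, and ends 10:00 after Jonas starts 09:00 → overlap.
Marcus: starts 12:20 at or after Jonas ends 09:50 → clear.
Aoife: starts 12:50 at or after Jonas ends 09:50 → clear.
Dmitri: starts 14:00 at or after Jonas ends 09:50 → clear.
Sana: starts 15:40 at or after Jonas ends 09:50 → clear.
Nadia: starts 17:00 at or after Jonas ends 09:50 → clear.
Felix: starts 17:10 at or after Jonas ends 09:50 → clear.
Jonas overlaps Elena, Tariq.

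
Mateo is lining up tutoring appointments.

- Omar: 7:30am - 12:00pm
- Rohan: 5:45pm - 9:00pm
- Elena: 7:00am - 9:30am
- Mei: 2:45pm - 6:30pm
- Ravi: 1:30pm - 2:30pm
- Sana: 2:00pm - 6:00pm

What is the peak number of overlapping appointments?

3

Sweep the timeline, counting +1 at each start and −1 at each end (ends before starts at a tie):
7:00am start Elena → 1
7:30am start Omar → 2
9:30am end Elena → 1
12:00pm end Omar → 0
1:30pm start Ravi → 1
2:00pm start Sana → 2
2:30pm end Ravi → 1
2:45pm start Mei → 2
5:45pm start Rohan → 3
6:00pm end Sana → 2
6:30pm end Mei → 1
9:00pm end Rohan → 0
Peak is 3, at 5:45pm (Mei, Rohan, Sana).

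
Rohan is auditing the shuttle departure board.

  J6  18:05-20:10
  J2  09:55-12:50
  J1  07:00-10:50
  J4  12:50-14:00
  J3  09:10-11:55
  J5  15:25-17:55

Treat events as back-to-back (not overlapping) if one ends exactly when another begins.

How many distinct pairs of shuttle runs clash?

Sorted by start: J1, J3, J2, J4, J5, J6.
J3 starts before J1 ends → J1 and J3 overlap.
J2 starts before J1 ends → J1 and J2 overlap.
J4 starts after J1 ends — done with J1.
J2 starts before J3 ends → J3 and J2 overlap.
J4 starts after J3 ends — done with J3.
J4 starts exactly when J2 ends (back-to-back, no overlap) — done with J2.
J5 starts after J4 ends — done with J4.
J6 starts after J5 ends.
Overlapping pairs: J1 & J2, J1 & J3, J2 & J3 — 3 in total.

3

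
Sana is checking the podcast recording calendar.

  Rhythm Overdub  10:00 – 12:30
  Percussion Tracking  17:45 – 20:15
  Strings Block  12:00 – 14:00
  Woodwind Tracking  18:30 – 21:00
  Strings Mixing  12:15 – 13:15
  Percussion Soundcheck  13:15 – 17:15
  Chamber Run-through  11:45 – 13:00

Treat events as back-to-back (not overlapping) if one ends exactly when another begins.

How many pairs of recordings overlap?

8

Sorted by start: Rhythm Overdub, Chamber Run-through, Strings Block, Strings Mixing, Percussion Soundcheck, Percussion Tracking, Woodwind Tracking.
Chamber Run-through starts before Rhythm Overdub ends → Rhythm Overdub and Chamber Run-through overlap.
Strings Block starts before Rhythm Overdub ends → Rhythm Overdub and Strings Block overlap.
Strings Mixing starts before Rhythm Overdub ends → Rhythm Overdub and Strings Mixing overlap.
Percussion Soundcheck starts after Rhythm Overdub ends, so nothing later overlaps Rhythm Overdub either.
Strings Block starts before Chamber Run-through ends → Chamber Run-through and Strings Block overlap.
Strings Mixing starts before Chamber Run-through ends → Chamber Run-through and Strings Mixing overlap.
Percussion Soundcheck starts after Chamber Run-through ends, so nothing later overlaps Chamber Run-through either.
Strings Mixing starts before Strings Block ends → Strings Block and Strings Mixing overlap.
Percussion Soundcheck starts before Strings Block ends → Strings Block and Percussion Soundcheck overlap.
Percussion Tracking starts after Strings Block ends, so nothing later overlaps Strings Block either.
Percussion Soundcheck starts exactly when Strings Mixing ends (back-to-back, no overlap), so nothing later overlaps Strings Mixing either.
Percussion Tracking starts after Percussion Soundcheck ends, so nothing later overlaps Percussion Soundcheck either.
Woodwind Tracking starts before Percussion Tracking ends → Percussion Tracking and Woodwind Tracking overlap.
Overlapping pairs: Chamber Run-through & Rhythm Overdub, Chamber Run-through & Strings Block, Chamber Run-through & Strings Mixing, Percussion Soundcheck & Strings Block, Percussion Tracking & Woodwind Tracking, Rhythm Overdub & Strings Block, Rhythm Overdub & Strings Mixing, Strings Block & Strings Mixing — 8 in total.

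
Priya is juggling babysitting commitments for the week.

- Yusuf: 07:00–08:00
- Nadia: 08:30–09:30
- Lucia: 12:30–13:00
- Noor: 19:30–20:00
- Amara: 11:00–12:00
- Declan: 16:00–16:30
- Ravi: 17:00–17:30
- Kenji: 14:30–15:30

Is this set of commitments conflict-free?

Yes

Check each pair: they overlap iff neither finishes before the other starts.
Sorted by start: Yusuf, Nadia, Amara, Lucia, Kenji, Declan, Ravi, Noor.
Nadia starts after Yusuf ends; Yusuf is clear from here.
Amara starts after Nadia ends; Nadia is clear from here.
Lucia starts after Amara ends; Amara is clear from here.
Kenji starts after Lucia ends; Lucia is clear from here.
Declan starts after Kenji ends; Kenji is clear from here.
Ravi starts after Declan ends; Declan is clear from here.
Noor starts after Ravi ends.
Every pair is clear; the schedule has no overlaps.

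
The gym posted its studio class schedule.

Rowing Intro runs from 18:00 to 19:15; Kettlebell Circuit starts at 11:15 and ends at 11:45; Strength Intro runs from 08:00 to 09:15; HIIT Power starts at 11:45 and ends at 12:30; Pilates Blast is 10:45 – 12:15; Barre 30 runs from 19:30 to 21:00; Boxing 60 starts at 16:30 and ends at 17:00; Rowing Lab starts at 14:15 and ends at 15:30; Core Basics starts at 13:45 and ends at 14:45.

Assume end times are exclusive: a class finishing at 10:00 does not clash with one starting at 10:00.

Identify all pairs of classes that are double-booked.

Core Basics & Rowing Lab, HIIT Power & Pilates Blast, Kettlebell Circuit & Pilates Blast

Sorted by start: Strength Intro, Pilates Blast, Kettlebell Circuit, HIIT Power, Core Basics, Rowing Lab, Boxing 60, Rowing Intro, Barre 30.
Pilates Blast starts after Strength Intro ends, so nothing later overlaps Strength Intro either.
Kettlebell Circuit starts before Pilates Blast ends → Pilates Blast and Kettlebell Circuit overlap.
HIIT Power starts before Pilates Blast ends → Pilates Blast and HIIT Power overlap.
Core Basics starts after Pilates Blast ends, so nothing later overlaps Pilates Blast either.
HIIT Power starts exactly when Kettlebell Circuit ends (back-to-back, no overlap), so nothing later overlaps Kettlebell Circuit either.
Core Basics starts after HIIT Power ends, so nothing later overlaps HIIT Power either.
Rowing Lab starts before Core Basics ends → Core Basics and Rowing Lab overlap.
Boxing 60 starts after Core Basics ends, so nothing later overlaps Core Basics either.
Boxing 60 starts after Rowing Lab ends, so nothing later overlaps Rowing Lab either.
Rowing Intro starts after Boxing 60 ends, so nothing later overlaps Boxing 60 either.
Barre 30 starts after Rowing Intro ends.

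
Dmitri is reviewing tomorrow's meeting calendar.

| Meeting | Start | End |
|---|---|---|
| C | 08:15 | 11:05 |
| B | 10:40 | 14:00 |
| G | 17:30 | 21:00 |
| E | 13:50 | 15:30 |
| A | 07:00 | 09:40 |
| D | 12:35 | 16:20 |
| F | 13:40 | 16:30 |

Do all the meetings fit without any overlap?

No

Sorted by start: A, C, B, D, F, E, G.
C starts before A ends → A and C overlap.
That's a conflict, so the schedule is not conflict-free.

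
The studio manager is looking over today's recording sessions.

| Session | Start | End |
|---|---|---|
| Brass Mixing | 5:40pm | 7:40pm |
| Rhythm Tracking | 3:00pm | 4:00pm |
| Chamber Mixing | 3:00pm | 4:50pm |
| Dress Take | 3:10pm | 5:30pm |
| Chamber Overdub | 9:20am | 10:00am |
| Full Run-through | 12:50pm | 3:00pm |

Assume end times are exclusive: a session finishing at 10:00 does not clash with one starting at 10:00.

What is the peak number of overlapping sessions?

Walk through starts and ends in time order (an end at T is processed before a start at T):
9:20am start Chamber Overdub → 1
10:00am end Chamber Overdub → 0
12:50pm start Full Run-through → 1
3:00pm end Full Run-through → 0
3:00pm start Chamber Mixing → 1
3:00pm start Rhythm Tracking → 2
3:10pm start Dress Take → 3
4:00pm end Rhythm Tracking → 2
4:50pm end Chamber Mixing → 1
5:30pm end Dress Take → 0
5:40pm start Brass Mixing → 1
7:40pm end Brass Mixing → 0
Peak is 3, at 3:10pm (Chamber Mixing, Dress Take, Rhythm Tracking).

3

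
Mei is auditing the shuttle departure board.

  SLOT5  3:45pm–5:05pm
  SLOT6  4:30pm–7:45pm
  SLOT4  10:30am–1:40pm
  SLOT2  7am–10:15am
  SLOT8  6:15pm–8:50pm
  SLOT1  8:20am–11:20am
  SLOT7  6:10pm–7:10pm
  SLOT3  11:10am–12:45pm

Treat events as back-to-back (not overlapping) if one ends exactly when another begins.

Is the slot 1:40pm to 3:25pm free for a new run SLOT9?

Yes — the slot is free

SLOT2: ends 10:15am at or before SLOT9 starts 1:40pm → clear.
SLOT1: ends 11:20am at or before SLOT9 starts 1:40pm → clear.
SLOT4: ends 1:40pm at or before SLOT9 starts 1:40pm → clear.
SLOT3: ends 12:45pm at or before SLOT9 starts 1:40pm → clear.
SLOT5: starts 3:45pm at or after SLOT9 ends 3:25pm → clear.
SLOT6: starts 4:30pm at or after SLOT9 ends 3:25pm → clear.
SLOT7: starts 6:10pm at or after SLOT9 ends 3:25pm → clear.
SLOT8: starts 6:15pm at or after SLOT9 ends 3:25pm → clear.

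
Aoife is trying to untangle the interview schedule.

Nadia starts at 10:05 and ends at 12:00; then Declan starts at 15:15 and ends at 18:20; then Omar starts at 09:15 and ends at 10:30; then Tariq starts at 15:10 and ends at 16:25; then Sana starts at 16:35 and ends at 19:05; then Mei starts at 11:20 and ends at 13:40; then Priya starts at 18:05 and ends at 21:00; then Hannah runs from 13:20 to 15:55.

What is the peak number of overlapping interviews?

3

Sort all start/end points and keep a running count:
09:15 start Omar → 1
10:05 start Nadia → 2
10:30 end Omar → 1
11:20 start Mei → 2
12:00 end Nadia → 1
13:20 start Hannah → 2
13:40 end Mei → 1
15:10 start Tariq → 2
15:15 start Declan → 3
15:55 end Hannah → 2
16:25 end Tariq → 1
16:35 start Sana → 2
18:05 start Priya → 3
18:20 end Declan → 2
19:05 end Sana → 1
21:00 end Priya → 0
Peak is 3, at 15:15 (Declan, Hannah, Tariq).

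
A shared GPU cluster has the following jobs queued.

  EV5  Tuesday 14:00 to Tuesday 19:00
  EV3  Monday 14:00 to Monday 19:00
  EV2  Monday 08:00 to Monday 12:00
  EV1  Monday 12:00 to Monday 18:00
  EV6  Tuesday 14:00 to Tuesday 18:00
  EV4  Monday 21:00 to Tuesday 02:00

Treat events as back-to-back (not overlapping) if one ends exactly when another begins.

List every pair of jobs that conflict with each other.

EV1 & EV3, EV5 & EV6

Sorted by start: EV2, EV1, EV3, EV4, EV5, EV6.
EV1 starts exactly when EV2 ends (back-to-back, no overlap), so EV2 has no further overlaps.
EV3 starts before EV1 ends → EV1 and EV3 overlap.
EV4 starts after EV1 ends, so EV1 has no further overlaps.
EV4 starts after EV3 ends, so EV3 has no further overlaps.
EV5 starts after EV4 ends, so EV4 has no further overlaps.
EV6 starts before EV5 ends → EV5 and EV6 overlap.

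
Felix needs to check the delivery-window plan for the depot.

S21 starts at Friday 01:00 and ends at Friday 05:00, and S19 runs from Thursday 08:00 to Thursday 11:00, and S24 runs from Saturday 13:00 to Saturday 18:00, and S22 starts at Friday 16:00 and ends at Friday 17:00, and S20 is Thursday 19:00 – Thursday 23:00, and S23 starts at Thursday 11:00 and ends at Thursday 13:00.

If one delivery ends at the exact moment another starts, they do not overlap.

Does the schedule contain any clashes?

No

Check each pair: they overlap iff neither finishes before the other starts.
Sorted by start: S19, S23, S20, S21, S22, S24.
S23 starts exactly when S19 ends (back-to-back, no overlap), so nothing later overlaps S19 either.
S20 starts after S23 ends, so nothing later overlaps S23 either.
S21 starts after S20 ends, so nothing later overlaps S20 either.
S22 starts after S21 ends, so nothing later overlaps S21 either.
S24 starts after S22 ends.
Every pair is clear; the schedule has no overlaps.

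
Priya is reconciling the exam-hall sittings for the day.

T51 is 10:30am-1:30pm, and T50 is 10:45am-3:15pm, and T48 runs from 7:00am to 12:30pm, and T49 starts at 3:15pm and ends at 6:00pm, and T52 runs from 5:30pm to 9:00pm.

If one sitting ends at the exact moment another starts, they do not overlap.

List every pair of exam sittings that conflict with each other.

T48 & T50, T48 & T51, T49 & T52, T50 & T51

Sorted by start: T48, T51, T50, T49, T52.
T51 starts before T48 ends → T48 and T51 overlap.
T50 starts before T48 ends → T48 and T50 overlap.
T49 starts after T48 ends, so nothing later overlaps T48 either.
T50 starts before T51 ends → T51 and T50 overlap.
T49 starts after T51 ends, so nothing later overlaps T51 either.
T49 starts exactly when T50 ends (back-to-back, no overlap), so nothing later overlaps T50 either.
T52 starts before T49 ends → T49 and T52 overlap.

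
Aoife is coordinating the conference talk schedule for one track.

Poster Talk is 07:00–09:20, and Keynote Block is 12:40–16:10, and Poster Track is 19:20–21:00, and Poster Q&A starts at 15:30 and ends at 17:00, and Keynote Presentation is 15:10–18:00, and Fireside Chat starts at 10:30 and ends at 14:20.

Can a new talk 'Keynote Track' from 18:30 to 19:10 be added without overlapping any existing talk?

Yes — the slot is free

Poster Talk: ends 09:20 at or before Keynote Track starts 18:30 → clear.
Fireside Chat: ends 14:20 at or before Keynote Track starts 18:30 → clear.
Keynote Block: ends 16:10 at or before Keynote Track starts 18:30 → clear.
Keynote Presentation: ends 18:00 at or before Keynote Track starts 18:30 → clear.
Poster Q&A: ends 17:00 at or before Keynote Track starts 18:30 → clear.
Poster Track: starts 19:20 at or after Keynote Track ends 19:10 → clear.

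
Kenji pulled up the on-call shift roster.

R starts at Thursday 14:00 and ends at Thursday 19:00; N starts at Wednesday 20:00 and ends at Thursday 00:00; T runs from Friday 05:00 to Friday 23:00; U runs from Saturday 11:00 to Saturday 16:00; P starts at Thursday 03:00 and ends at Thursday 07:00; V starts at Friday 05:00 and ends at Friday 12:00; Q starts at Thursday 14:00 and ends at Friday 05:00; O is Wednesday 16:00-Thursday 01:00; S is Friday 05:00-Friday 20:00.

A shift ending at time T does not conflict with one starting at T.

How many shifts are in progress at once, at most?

Walk through starts and ends in time order (an end at T is processed before a start at T):
Wednesday 16:00 start O → 1
Wednesday 20:00 start N → 2
Thursday 00:00 end N → 1
Thursday 01:00 end O → 0
Thursday 03:00 start P → 1
Thursday 07:00 end P → 0
Thursday 14:00 start Q → 1
Thursday 14:00 start R → 2
Thursday 19:00 end R → 1
Friday 05:00 end Q → 0
Friday 05:00 start S → 1
Friday 05:00 start T → 2
Friday 05:00 start V → 3
Friday 12:00 end V → 2
Friday 20:00 end S → 1
Friday 23:00 end T → 0
Saturday 11:00 start U → 1
Saturday 16:00 end U → 0
Peak is 3, at Friday 05:00 (S, T, V).

3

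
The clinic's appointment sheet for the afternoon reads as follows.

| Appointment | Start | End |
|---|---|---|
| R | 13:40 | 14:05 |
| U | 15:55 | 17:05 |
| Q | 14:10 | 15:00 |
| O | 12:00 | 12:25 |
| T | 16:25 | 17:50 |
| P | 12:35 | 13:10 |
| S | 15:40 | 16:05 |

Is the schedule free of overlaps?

No

Check each pair: they overlap iff neither finishes before the other starts.
Sorted by start: O, P, R, Q, S, U, T.
P starts after O ends, so O has no further overlaps.
R starts after P ends, so P has no further overlaps.
Q starts after R ends, so R has no further overlaps.
S starts after Q ends, so Q has no further overlaps.
U starts before S ends → S and U overlap.
That's a conflict, so the schedule is not conflict-free.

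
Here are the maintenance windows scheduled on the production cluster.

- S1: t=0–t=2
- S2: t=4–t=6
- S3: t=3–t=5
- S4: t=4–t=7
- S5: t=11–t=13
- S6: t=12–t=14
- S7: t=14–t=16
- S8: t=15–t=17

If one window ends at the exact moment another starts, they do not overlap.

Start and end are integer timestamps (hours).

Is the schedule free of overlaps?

No

Check each pair: they overlap iff neither finishes before the other starts.
Sorted by start: S1, S3, S2, S4, S5, S6, S7, S8.
S3 starts after S1 ends, so nothing later overlaps S1 either.
S2 starts before S3 ends → S3 and S2 overlap.
That's a conflict, so the schedule is not conflict-free.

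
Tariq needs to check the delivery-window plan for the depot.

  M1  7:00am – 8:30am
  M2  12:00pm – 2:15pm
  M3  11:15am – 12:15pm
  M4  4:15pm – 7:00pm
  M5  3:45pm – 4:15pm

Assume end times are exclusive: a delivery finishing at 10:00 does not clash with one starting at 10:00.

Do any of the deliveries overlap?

Yes

Sorted by start: M1, M3, M2, M5, M4.
M3 starts after M1 ends, so M1 has no further overlaps.
M2 starts before M3 ends → M3 and M2 overlap.
That's a conflict, so the schedule is not conflict-free.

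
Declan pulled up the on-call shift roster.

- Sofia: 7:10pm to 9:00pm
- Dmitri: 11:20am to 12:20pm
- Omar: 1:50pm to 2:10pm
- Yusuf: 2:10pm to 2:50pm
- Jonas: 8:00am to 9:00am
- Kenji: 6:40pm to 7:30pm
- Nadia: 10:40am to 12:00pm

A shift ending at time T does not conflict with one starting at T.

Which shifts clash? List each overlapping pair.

Dmitri & Nadia, Kenji & Sofia

Sorted by start: Jonas, Nadia, Dmitri, Omar, Yusuf, Kenji, Sofia.
Nadia starts after Jonas ends; Jonas is clear from here.
Dmitri starts before Nadia ends → Nadia and Dmitri overlap.
Omar starts after Nadia ends; Nadia is clear from here.
Omar starts after Dmitri ends; Dmitri is clear from here.
Yusuf starts exactly when Omar ends (back-to-back, no overlap); Omar is clear from here.
Kenji starts after Yusuf ends; Yusuf is clear from here.
Sofia starts before Kenji ends → Kenji and Sofia overlap.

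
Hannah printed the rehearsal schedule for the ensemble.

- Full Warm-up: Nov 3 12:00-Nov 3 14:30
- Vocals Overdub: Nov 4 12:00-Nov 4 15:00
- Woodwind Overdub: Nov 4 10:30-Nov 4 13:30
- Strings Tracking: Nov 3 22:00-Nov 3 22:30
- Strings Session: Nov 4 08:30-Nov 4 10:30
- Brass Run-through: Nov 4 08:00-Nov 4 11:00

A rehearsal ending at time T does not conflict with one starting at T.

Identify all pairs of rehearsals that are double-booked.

Brass Run-through & Strings Session, Brass Run-through & Woodwind Overdub, Vocals Overdub & Woodwind Overdub

Sorted by start: Full Warm-up, Strings Tracking, Brass Run-through, Strings Session, Woodwind Overdub, Vocals Overdub.
Strings Tracking starts after Full Warm-up ends — done with Full Warm-up.
Brass Run-through starts after Strings Tracking ends — done with Strings Tracking.
Strings Session starts before Brass Run-through ends → Brass Run-through and Strings Session overlap.
Woodwind Overdub starts before Brass Run-through ends → Brass Run-through and Woodwind Overdub overlap.
Vocals Overdub starts after Brass Run-through ends.
Woodwind Overdub starts exactly when Strings Session ends (back-to-back, no overlap) — done with Strings Session.
Vocals Overdub starts before Woodwind Overdub ends → Woodwind Overdub and Vocals Overdub overlap.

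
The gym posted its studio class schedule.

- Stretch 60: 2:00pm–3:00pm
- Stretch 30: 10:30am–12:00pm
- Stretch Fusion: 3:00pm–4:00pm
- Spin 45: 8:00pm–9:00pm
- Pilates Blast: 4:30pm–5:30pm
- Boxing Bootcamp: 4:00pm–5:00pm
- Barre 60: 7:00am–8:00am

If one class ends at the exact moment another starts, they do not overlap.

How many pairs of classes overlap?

Sorted by start: Barre 60, Stretch 30, Stretch 60, Stretch Fusion, Boxing Bootcamp, Pilates Blast, Spin 45.
Stretch 30 starts after Barre 60 ends, so nothing later overlaps Barre 60 either.
Stretch 60 starts after Stretch 30 ends, so nothing later overlaps Stretch 30 either.
Stretch Fusion starts exactly when Stretch 60 ends (back-to-back, no overlap), so nothing later overlaps Stretch 60 either.
Boxing Bootcamp starts exactly when Stretch Fusion ends (back-to-back, no overlap), so nothing later overlaps Stretch Fusion either.
Pilates Blast starts before Boxing Bootcamp ends → Boxing Bootcamp and Pilates Blast overlap.
Spin 45 starts after Boxing Bootcamp ends.
Spin 45 starts after Pilates Blast ends.
Overlapping pairs: Boxing Bootcamp & Pilates Blast — 1 in total.

1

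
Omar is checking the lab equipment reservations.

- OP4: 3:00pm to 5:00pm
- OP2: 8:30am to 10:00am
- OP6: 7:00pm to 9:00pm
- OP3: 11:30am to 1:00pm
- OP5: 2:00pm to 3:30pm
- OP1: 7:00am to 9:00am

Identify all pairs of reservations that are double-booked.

OP1 & OP2, OP4 & OP5

Sorted by start: OP1, OP2, OP3, OP5, OP4, OP6.
OP2 starts before OP1 ends → OP1 and OP2 overlap.
OP3 starts after OP1 ends — done with OP1.
OP3 starts after OP2 ends — done with OP2.
OP5 starts after OP3 ends — done with OP3.
OP4 starts before OP5 ends → OP5 and OP4 overlap.
OP6 starts after OP5 ends.
OP6 starts after OP4 ends.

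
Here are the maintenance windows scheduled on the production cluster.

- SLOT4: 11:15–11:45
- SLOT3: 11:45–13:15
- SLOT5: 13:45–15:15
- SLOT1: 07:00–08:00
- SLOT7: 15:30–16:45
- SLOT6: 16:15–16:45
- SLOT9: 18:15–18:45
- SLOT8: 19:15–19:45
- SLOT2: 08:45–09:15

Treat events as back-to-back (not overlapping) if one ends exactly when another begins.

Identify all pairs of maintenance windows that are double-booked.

Sorted by start: SLOT1, SLOT2, SLOT4, SLOT3, SLOT5, SLOT7, SLOT6, SLOT9, SLOT8.
SLOT2 starts after SLOT1 ends — done with SLOT1.
SLOT4 starts after SLOT2 ends — done with SLOT2.
SLOT3 starts exactly when SLOT4 ends (back-to-back, no overlap) — done with SLOT4.
SLOT5 starts after SLOT3 ends — done with SLOT3.
SLOT7 starts after SLOT5 ends — done with SLOT5.
SLOT6 starts before SLOT7 ends → SLOT7 and SLOT6 overlap.
SLOT9 starts after SLOT7 ends — done with SLOT7.
SLOT9 starts after SLOT6 ends — done with SLOT6.
SLOT8 starts after SLOT9 ends.

SLOT6 & SLOT7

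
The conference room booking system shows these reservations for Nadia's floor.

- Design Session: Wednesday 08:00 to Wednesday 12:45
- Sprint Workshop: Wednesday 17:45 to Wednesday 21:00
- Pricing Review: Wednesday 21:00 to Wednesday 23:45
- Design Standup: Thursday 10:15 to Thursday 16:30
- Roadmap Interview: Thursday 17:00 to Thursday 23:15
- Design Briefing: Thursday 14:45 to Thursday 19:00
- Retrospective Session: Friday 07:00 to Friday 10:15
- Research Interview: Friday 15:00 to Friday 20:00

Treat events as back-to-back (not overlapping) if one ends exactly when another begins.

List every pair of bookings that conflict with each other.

Check each pair: they overlap iff neither finishes before the other starts.
Sorted by start: Design Session, Sprint Workshop, Pricing Review, Design Standup, Design Briefing, Roadmap Interview, Retrospective Session, Research Interview.
Sprint Workshop starts after Design Session ends — done with Design Session.
Pricing Review starts exactly when Sprint Workshop ends (back-to-back, no overlap) — done with Sprint Workshop.
Design Standup starts after Pricing Review ends — done with Pricing Review.
Design Briefing starts before Design Standup ends → Design Standup and Design Briefing overlap.
Roadmap Interview starts after Design Standup ends — done with Design Standup.
Roadmap Interview starts before Design Briefing ends → Design Briefing and Roadmap Interview overlap.
Retrospective Session starts after Design Briefing ends — done with Design Briefing.
Retrospective Session starts after Roadmap Interview ends — done with Roadmap Interview.
Research Interview starts after Retrospective Session ends.

Design Briefing & Design Standup, Design Briefing & Roadmap Interview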